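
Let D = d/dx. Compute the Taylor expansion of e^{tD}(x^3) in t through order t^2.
x \left(3 t^{2} + 3 t x + x^{2}\right)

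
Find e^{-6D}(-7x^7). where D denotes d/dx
- 7 x^{7} + 294 x^{6} - 5292 x^{5} + 52920 x^{4} - 317520 x^{3} + 1143072 x^{2} - 2286144 x + 1959552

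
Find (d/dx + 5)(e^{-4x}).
e^{- 4 x}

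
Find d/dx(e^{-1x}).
- e^{- x}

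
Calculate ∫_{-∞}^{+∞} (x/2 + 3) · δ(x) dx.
3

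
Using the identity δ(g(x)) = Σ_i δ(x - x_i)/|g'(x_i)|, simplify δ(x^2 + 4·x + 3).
\frac{\delta(x + 1) + \delta(x + 3)}{2}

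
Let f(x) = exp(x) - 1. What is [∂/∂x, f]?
e^{x}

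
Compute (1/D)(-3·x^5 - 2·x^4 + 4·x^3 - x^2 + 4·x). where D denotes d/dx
- \frac{x^{6}}{2} - \frac{2 x^{5}}{5} + x^{4} - \frac{x^{3}}{3} + 2 x^{2}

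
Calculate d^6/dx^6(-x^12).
- 665280 x^{6}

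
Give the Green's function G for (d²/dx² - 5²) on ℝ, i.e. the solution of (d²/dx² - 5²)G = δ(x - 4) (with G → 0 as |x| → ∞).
-\frac{e^{-5|x - 4|}}{10}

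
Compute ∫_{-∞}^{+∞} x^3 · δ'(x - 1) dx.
-3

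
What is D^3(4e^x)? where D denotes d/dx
4 e^{x}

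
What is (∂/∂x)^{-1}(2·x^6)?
\frac{2 x^{7}}{7}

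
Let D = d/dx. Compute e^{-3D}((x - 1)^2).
x^{2} - 8 x + 16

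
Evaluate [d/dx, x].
1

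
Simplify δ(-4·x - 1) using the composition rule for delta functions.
\frac{\delta(x + 1/4)}{4}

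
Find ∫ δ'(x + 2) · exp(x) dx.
- \frac{1}{e^{2}}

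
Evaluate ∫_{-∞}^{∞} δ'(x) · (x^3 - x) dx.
1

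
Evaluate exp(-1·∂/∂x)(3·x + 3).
3 x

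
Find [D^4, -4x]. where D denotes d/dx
-16D^{3}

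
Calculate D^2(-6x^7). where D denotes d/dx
- 252 x^{5}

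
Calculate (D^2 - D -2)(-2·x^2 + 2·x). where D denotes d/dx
4 x^{2} - 6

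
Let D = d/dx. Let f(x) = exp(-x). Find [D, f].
- e^{- x}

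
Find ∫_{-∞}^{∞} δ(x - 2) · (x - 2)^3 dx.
0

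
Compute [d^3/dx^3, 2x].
6\frac{d^{2}}{dx^{2}}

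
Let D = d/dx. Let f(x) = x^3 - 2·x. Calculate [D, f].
3 x^{2} - 2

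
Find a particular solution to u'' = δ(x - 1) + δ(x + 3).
\frac{|x - 1|}{2} + \frac{|x + 3|}{2}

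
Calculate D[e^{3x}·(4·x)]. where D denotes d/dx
\left(12 x + 4\right) e^{3 x}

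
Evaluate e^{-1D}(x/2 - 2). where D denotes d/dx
\frac{x}{2} - \frac{5}{2}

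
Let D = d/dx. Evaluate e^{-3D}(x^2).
x^{2} - 6 x + 9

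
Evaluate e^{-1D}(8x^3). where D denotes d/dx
8 x^{3} - 24 x^{2} + 24 x - 8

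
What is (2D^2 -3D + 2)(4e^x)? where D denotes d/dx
4 e^{x}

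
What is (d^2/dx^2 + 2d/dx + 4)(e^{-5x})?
19 e^{- 5 x}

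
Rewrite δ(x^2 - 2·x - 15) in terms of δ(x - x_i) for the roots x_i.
\frac{\delta(x - 5) + \delta(x + 3)}{8}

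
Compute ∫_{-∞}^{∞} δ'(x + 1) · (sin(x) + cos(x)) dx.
- \sin{\left(1 \right)} - \cos{\left(1 \right)}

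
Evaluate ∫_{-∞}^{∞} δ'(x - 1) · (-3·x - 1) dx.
3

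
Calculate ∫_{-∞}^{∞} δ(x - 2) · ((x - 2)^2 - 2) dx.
-2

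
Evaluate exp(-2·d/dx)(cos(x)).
\cos{\left(x - 2 \right)}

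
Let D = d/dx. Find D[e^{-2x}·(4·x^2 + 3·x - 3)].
\left(- 8 x^{2} + 2 x + 9\right) e^{- 2 x}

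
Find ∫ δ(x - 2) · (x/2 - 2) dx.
-1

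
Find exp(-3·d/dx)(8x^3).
8 x^{3} - 72 x^{2} + 216 x - 216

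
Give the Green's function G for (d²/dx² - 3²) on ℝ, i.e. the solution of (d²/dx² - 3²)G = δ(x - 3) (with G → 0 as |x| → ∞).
-\frac{e^{-3|x - 3|}}{6}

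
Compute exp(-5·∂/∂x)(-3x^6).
- 3 x^{6} + 90 x^{5} - 1125 x^{4} + 7500 x^{3} - 28125 x^{2} + 56250 x - 46875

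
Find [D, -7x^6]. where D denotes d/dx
- 42 x^{5}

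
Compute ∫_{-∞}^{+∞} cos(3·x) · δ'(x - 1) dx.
3 \sin{\left(3 \right)}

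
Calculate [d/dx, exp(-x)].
- e^{- x}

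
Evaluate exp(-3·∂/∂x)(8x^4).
8 x^{4} - 96 x^{3} + 432 x^{2} - 864 x + 648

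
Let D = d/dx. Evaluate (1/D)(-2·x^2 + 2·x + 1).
- \frac{2 x^{3}}{3} + x^{2} + x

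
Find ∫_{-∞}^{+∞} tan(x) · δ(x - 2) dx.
\tan{\left(2 \right)}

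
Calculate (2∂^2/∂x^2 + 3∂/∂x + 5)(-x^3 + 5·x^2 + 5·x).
- 5 x^{3} + 16 x^{2} + 43 x + 35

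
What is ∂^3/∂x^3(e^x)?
e^{x}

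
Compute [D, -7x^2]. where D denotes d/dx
- 14 x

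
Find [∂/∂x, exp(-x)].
- e^{- x}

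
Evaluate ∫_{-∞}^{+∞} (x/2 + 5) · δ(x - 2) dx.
6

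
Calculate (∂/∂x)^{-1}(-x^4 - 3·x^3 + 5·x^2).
- \frac{x^{5}}{5} - \frac{3 x^{4}}{4} + \frac{5 x^{3}}{3}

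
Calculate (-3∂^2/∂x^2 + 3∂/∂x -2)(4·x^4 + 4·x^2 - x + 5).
- 8 x^{4} + 48 x^{3} - 152 x^{2} + 26 x - 37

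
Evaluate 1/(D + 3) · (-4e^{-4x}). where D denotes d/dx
4 e^{- 4 x}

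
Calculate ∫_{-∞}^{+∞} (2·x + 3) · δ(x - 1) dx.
5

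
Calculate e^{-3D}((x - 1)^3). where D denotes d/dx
x^{3} - 12 x^{2} + 48 x - 64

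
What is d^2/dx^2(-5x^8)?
- 280 x^{6}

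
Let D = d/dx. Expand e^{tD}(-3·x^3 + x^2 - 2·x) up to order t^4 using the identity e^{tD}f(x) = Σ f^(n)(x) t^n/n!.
- 3 t^{3} - t^{2} \left(9 x - 1\right) - t \left(9 x^{2} - 2 x + 2\right) - 3 x^{3} + x^{2} - 2 x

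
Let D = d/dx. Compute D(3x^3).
9 x^{2}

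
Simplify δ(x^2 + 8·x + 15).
\frac{\delta(x + 5) + \delta(x + 3)}{2}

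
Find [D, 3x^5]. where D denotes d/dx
15 x^{4}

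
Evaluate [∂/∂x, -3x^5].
- 15 x^{4}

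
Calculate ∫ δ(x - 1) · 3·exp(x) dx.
3 e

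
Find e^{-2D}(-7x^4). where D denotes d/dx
- 7 x^{4} + 56 x^{3} - 168 x^{2} + 224 x - 112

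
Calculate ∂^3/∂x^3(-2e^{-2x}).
16 e^{- 2 x}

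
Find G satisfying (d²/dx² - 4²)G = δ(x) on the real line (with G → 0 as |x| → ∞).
-\frac{e^{-4|x|}}{8}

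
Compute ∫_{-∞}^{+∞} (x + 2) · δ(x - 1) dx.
3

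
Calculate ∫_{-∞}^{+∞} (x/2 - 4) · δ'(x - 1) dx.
- \frac{1}{2}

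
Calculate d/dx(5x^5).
25 x^{4}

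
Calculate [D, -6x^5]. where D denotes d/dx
- 30 x^{4}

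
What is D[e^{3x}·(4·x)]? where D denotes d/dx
\left(12 x + 4\right) e^{3 x}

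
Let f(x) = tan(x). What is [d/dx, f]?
\frac{1}{\cos^{2}{\left(x \right)}}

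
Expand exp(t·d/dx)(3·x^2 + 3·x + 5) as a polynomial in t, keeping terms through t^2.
3 t^{2} + 3 t \left(2 x + 1\right) + 3 x^{2} + 3 x + 5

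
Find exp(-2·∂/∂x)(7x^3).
7 x^{3} - 42 x^{2} + 84 x - 56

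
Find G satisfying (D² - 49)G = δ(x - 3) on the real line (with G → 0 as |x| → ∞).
-\frac{e^{-7|x - 3|}}{14}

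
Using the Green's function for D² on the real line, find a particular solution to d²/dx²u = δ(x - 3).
\frac{|x - 3|}{2}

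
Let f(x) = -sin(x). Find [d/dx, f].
- \cos{\left(x \right)}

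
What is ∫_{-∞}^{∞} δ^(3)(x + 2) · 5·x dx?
0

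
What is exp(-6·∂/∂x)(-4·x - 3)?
21 - 4 x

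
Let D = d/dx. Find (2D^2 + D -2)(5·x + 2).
1 - 10 x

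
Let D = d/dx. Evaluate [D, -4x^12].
- 48 x^{11}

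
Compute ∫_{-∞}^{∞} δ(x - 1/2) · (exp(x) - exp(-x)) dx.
2 \sinh{\left(\frac{1}{2} \right)}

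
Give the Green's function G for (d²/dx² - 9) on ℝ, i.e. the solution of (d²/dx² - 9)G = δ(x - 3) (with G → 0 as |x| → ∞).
-\frac{e^{-3|x - 3|}}{6}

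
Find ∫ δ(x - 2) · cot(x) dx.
\cot{\left(2 \right)}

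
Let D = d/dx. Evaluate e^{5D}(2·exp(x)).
2 e^{x + 5}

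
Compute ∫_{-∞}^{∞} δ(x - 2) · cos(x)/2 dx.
\frac{\cos{\left(2 \right)}}{2}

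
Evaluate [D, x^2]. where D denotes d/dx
2 x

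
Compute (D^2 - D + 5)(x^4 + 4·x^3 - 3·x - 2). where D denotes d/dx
5 x^{4} + 16 x^{3} + 9 x - 7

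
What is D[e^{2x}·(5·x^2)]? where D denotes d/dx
10 x \left(x + 1\right) e^{2 x}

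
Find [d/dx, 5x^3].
15 x^{2}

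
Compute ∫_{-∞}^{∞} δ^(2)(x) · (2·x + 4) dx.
0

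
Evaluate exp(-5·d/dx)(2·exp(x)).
2 e^{x - 5}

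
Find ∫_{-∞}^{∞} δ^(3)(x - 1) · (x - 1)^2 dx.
0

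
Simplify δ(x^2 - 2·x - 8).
\frac{\delta(x - 4) + \delta(x + 2)}{6}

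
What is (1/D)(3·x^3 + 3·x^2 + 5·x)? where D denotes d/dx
\frac{3 x^{4}}{4} + x^{3} + \frac{5 x^{2}}{2}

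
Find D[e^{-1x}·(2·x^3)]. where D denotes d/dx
2 x^{2} \left(3 - x\right) e^{- x}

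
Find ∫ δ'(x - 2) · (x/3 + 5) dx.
- \frac{1}{3}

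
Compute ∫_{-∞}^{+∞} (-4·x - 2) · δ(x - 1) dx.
-6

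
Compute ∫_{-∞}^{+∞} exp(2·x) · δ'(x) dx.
-2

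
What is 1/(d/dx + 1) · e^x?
\frac{e^{x}}{2}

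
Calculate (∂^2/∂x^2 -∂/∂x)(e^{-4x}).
20 e^{- 4 x}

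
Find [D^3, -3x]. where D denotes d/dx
-9D^{2}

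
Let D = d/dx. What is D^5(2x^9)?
30240 x^{4}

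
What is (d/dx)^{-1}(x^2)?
\frac{x^{3}}{3}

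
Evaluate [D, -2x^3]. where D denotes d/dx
- 6 x^{2}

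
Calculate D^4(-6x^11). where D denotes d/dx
- 47520 x^{7}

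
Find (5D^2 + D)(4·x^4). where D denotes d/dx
16 x^{2} \left(x + 15\right)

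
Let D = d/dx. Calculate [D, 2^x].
2^{x} \log{\left(2 \right)}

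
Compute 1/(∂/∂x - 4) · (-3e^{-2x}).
\frac{e^{- 2 x}}{2}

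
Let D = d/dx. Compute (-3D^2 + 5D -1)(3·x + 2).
13 - 3 x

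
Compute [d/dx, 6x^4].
24 x^{3}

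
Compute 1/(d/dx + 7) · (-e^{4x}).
- \frac{e^{4 x}}{11}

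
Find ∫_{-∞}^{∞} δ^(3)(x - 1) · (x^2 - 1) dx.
0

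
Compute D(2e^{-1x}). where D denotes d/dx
- 2 e^{- x}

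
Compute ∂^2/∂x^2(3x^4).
36 x^{2}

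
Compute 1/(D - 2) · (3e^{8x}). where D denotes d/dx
\frac{e^{8 x}}{2}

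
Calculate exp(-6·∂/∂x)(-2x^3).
- 2 x^{3} + 36 x^{2} - 216 x + 432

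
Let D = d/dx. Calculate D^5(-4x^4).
0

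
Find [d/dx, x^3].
3 x^{2}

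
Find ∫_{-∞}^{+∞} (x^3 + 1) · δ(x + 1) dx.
0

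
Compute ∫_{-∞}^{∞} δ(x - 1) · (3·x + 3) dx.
6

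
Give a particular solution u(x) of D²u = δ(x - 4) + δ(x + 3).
\frac{|x - 4|}{2} + \frac{|x + 3|}{2}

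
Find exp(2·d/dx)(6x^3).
6 x^{3} + 36 x^{2} + 72 x + 48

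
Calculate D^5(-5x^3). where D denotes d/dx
0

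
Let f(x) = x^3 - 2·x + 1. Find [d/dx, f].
3 x^{2} - 2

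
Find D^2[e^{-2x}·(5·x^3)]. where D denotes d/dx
10 x \left(2 x^{2} - 6 x + 3\right) e^{- 2 x}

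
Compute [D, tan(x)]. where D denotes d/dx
\frac{1}{\cos^{2}{\left(x \right)}}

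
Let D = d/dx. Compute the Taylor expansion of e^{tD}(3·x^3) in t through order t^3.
3 t^{3} + 9 t^{2} x + 9 t x^{2} + 3 x^{3}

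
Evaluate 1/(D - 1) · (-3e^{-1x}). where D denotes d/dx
\frac{3 e^{- x}}{2}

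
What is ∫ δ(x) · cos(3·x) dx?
1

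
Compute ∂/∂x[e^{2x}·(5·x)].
\left(10 x + 5\right) e^{2 x}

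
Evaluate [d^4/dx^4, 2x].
8\frac{d^{3}}{dx^{3}}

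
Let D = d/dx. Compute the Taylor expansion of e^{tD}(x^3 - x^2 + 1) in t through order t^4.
t^{3} + t^{2} \left(3 x - 1\right) + t x \left(3 x - 2\right) + x^{3} - x^{2} + 1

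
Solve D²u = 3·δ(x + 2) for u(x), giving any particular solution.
\frac{3|x + 2|}{2}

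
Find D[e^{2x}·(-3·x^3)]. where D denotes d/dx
x^{2} \left(- 6 x - 9\right) e^{2 x}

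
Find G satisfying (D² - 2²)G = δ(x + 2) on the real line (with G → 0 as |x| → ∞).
-\frac{e^{-2|x + 2|}}{4}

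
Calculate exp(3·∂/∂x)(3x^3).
3 x^{3} + 27 x^{2} + 81 x + 81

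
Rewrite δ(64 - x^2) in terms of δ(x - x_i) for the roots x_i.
\frac{\delta(x - 8) + \delta(x + 8)}{16}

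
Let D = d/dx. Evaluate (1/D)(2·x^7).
\frac{x^{8}}{4}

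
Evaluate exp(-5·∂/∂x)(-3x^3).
- 3 x^{3} + 45 x^{2} - 225 x + 375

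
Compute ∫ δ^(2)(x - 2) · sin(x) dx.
- \sin{\left(2 \right)}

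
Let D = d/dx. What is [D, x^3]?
3 x^{2}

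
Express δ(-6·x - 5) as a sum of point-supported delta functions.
\frac{\delta(x + 5/6)}{6}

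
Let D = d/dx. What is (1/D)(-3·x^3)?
- \frac{3 x^{4}}{4}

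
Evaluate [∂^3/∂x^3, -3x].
-9\frac{d^{2}}{dx^{2}}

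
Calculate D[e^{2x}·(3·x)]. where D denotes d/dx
\left(6 x + 3\right) e^{2 x}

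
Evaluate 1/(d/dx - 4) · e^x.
- \frac{e^{x}}{3}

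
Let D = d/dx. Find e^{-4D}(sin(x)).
\sin{\left(x - 4 \right)}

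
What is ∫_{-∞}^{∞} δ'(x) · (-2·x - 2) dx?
2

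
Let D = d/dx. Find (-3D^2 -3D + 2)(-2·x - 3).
- 4 x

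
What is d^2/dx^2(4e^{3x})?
36 e^{3 x}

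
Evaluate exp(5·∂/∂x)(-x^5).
- x^{5} - 25 x^{4} - 250 x^{3} - 1250 x^{2} - 3125 x - 3125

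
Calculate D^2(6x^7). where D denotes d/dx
252 x^{5}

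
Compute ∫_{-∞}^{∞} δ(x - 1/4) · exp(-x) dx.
e^{- \frac{1}{4}}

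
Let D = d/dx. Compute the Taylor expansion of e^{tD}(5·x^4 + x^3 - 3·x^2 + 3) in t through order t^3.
t^{3} \left(20 x + 1\right) + 3 t^{2} \left(10 x^{2} + x - 1\right) + t x \left(20 x^{2} + 3 x - 6\right) + 5 x^{4} + x^{3} - 3 x^{2} + 3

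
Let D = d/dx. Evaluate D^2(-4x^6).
- 120 x^{4}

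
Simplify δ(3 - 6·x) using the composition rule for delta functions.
\frac{\delta(x - 1/2)}{6}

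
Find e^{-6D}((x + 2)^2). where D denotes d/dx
x^{2} - 8 x + 16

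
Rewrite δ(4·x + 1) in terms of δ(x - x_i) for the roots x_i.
\frac{\delta(x + 1/4)}{4}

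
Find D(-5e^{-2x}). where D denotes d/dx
10 e^{- 2 x}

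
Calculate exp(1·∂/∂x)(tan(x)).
\tan{\left(x + 1 \right)}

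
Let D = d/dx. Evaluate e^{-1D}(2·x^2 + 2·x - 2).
2 x^{2} - 2 x - 2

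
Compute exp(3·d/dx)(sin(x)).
\sin{\left(x + 3 \right)}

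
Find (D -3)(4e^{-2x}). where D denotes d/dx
- 20 e^{- 2 x}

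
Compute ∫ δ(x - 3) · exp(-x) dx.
e^{-3}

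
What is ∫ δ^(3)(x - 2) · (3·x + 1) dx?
0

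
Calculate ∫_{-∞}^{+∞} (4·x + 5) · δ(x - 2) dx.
13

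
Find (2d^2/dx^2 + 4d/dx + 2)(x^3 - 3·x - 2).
2 x^{3} + 12 x^{2} + 6 x - 16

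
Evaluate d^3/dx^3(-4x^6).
- 480 x^{3}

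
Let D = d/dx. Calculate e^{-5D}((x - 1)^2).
x^{2} - 12 x + 36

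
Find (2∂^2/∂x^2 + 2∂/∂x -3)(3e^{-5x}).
111 e^{- 5 x}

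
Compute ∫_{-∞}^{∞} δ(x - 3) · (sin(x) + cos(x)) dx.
\cos{\left(3 \right)} + \sin{\left(3 \right)}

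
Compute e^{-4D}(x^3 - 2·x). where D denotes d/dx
x^{3} - 12 x^{2} + 46 x - 56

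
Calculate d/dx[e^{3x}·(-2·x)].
\left(- 6 x - 2\right) e^{3 x}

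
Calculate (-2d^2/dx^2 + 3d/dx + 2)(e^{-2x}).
- 12 e^{- 2 x}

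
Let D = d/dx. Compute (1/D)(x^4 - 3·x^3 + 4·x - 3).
\frac{x^{5}}{5} - \frac{3 x^{4}}{4} + 2 x^{2} - 3 x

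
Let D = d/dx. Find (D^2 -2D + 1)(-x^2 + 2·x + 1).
- x^{2} + 6 x - 5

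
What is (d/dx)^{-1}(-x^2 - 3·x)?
- \frac{x^{3}}{3} - \frac{3 x^{2}}{2}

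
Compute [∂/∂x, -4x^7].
- 28 x^{6}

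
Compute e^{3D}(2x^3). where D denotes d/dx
2 x^{3} + 18 x^{2} + 54 x + 54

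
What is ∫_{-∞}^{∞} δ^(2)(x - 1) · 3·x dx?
0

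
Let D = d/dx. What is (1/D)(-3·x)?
- \frac{3 x^{2}}{2}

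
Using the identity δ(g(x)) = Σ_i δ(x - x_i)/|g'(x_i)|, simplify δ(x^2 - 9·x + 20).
\frac{\delta(x - 5) + \delta(x - 4)}{1}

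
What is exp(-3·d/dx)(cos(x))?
\cos{\left(x - 3 \right)}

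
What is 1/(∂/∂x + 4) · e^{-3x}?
e^{- 3 x}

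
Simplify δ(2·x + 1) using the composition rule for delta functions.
\frac{\delta(x + 1/2)}{2}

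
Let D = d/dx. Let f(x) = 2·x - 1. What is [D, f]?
2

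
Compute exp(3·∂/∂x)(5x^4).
5 x^{4} + 60 x^{3} + 270 x^{2} + 540 x + 405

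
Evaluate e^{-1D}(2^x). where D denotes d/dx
2^{x - 1}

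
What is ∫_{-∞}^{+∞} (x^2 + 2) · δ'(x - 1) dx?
-2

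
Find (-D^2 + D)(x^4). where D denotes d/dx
4 x^{2} \left(x - 3\right)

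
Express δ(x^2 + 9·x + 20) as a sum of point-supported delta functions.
\frac{\delta(x + 4) + \delta(x + 5)}{1}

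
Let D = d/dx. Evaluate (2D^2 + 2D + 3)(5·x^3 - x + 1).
15 x^{3} + 30 x^{2} + 57 x + 1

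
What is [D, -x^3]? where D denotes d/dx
- 3 x^{2}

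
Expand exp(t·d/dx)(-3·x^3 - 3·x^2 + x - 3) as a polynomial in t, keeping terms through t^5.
- 3 t^{3} - t^{2} \left(9 x + 3\right) - t \left(9 x^{2} + 6 x - 1\right) - 3 x^{3} - 3 x^{2} + x - 3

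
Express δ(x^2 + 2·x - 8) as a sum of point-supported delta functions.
\frac{\delta(x + 4) + \delta(x - 2)}{6}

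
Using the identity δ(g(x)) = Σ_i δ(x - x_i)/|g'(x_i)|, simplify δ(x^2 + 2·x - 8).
\frac{\delta(x + 4) + \delta(x - 2)}{6}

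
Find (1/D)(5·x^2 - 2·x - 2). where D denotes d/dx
\frac{5 x^{3}}{3} - x^{2} - 2 x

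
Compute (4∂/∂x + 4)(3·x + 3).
12 x + 24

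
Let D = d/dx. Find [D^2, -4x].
-8D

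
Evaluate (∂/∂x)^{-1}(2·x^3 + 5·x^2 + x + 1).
\frac{x^{4}}{2} + \frac{5 x^{3}}{3} + \frac{x^{2}}{2} + x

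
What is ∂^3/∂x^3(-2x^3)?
-12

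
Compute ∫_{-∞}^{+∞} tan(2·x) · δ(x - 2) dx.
\tan{\left(4 \right)}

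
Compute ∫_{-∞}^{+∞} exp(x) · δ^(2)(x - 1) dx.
e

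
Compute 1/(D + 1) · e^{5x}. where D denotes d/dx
\frac{e^{5 x}}{6}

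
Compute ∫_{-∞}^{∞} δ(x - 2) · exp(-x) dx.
e^{-2}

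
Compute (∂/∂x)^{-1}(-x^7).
- \frac{x^{8}}{8}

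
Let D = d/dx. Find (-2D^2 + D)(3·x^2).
6 x - 12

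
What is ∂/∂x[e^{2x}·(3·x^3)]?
x^{2} \left(6 x + 9\right) e^{2 x}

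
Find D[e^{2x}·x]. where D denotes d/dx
\left(2 x + 1\right) e^{2 x}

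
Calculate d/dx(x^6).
6 x^{5}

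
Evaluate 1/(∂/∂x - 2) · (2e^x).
- 2 e^{x}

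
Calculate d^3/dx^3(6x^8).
2016 x^{5}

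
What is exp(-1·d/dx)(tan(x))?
\tan{\left(x - 1 \right)}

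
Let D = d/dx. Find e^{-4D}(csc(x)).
\csc{\left(x - 4 \right)}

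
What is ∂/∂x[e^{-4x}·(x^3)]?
x^{2} \left(3 - 4 x\right) e^{- 4 x}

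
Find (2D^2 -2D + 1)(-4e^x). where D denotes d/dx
- 4 e^{x}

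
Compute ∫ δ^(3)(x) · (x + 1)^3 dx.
-6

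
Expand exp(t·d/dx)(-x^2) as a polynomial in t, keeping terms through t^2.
- t^{2} - 2 t x - x^{2}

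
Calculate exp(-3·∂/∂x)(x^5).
x^{5} - 15 x^{4} + 90 x^{3} - 270 x^{2} + 405 x - 243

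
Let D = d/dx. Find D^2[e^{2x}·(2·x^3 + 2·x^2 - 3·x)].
8 \left(x^{3} + 4 x^{2} + 2 x - 1\right) e^{2 x}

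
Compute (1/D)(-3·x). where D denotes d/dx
- \frac{3 x^{2}}{2}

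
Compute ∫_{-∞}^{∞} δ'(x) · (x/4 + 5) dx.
- \frac{1}{4}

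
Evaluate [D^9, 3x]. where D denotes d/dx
27D^{8}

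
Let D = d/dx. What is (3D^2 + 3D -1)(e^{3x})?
35 e^{3 x}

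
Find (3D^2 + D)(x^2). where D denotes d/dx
2 x + 6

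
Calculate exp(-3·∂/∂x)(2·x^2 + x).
2 x^{2} - 11 x + 15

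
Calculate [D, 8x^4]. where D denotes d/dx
32 x^{3}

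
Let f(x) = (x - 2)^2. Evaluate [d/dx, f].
2 x - 4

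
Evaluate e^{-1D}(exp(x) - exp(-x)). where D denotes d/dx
- e^{1 - x} + e^{x - 1}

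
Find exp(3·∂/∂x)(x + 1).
x + 4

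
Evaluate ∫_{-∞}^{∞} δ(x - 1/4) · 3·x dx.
\frac{3}{4}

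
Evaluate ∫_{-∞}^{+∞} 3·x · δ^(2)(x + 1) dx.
0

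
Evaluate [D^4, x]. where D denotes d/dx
4D^{3}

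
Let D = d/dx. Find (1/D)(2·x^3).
\frac{x^{4}}{2}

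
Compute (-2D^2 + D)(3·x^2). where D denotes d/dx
6 x - 12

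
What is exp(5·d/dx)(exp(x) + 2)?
e^{x + 5} + 2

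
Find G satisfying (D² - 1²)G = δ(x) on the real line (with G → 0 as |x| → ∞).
-\frac{e^{-|x|}}{2}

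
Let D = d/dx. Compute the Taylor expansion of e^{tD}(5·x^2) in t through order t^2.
5 t^{2} + 10 t x + 5 x^{2}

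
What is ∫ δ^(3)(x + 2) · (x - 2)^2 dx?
0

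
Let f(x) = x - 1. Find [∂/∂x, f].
1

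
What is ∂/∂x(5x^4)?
20 x^{3}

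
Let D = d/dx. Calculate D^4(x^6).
360 x^{2}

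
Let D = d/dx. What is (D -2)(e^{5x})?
3 e^{5 x}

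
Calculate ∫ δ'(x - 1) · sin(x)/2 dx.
- \frac{\cos{\left(1 \right)}}{2}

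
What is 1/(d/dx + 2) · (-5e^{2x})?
- \frac{5 e^{2 x}}{4}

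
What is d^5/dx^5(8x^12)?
760320 x^{7}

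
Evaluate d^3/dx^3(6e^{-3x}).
- 162 e^{- 3 x}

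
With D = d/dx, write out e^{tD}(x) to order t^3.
t + x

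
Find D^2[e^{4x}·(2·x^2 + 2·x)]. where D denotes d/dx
\left(32 x^{2} + 64 x + 20\right) e^{4 x}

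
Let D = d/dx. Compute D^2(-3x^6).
- 90 x^{4}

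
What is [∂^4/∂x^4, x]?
4\frac{d^{3}}{dx^{3}}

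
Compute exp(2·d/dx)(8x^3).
8 x^{3} + 48 x^{2} + 96 x + 64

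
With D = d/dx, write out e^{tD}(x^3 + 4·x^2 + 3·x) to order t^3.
t^{3} + t^{2} \left(3 x + 4\right) + t \left(3 x^{2} + 8 x + 3\right) + x^{3} + 4 x^{2} + 3 x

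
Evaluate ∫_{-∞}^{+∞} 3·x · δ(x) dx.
0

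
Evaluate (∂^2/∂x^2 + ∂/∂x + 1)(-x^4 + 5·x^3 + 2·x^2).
- x^{4} + x^{3} + 5 x^{2} + 34 x + 4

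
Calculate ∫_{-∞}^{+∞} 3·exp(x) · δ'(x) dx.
-3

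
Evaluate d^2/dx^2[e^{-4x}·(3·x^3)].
6 x \left(8 x^{2} - 12 x + 3\right) e^{- 4 x}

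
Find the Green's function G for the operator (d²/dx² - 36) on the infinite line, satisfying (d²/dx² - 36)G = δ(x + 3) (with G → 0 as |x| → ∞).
-\frac{e^{-6|x + 3|}}{12}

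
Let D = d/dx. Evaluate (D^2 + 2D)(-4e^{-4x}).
- 32 e^{- 4 x}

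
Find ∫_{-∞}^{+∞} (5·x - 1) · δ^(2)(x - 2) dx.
0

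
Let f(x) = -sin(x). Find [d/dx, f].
- \cos{\left(x \right)}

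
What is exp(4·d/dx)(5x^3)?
5 x^{3} + 60 x^{2} + 240 x + 320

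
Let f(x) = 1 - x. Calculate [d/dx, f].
-1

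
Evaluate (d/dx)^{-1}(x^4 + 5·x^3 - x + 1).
\frac{x^{5}}{5} + \frac{5 x^{4}}{4} - \frac{x^{2}}{2} + x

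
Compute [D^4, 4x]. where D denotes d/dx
16D^{3}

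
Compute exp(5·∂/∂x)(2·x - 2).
2 x + 8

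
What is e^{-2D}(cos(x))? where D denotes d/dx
\cos{\left(x - 2 \right)}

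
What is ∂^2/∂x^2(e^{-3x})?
9 e^{- 3 x}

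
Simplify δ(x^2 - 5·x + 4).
\frac{\delta(x - 4) + \delta(x - 1)}{3}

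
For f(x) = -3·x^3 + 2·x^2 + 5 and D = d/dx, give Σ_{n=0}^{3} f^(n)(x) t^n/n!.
- 3 t^{3} - t^{2} \left(9 x - 2\right) - t x \left(9 x - 4\right) - 3 x^{3} + 2 x^{2} + 5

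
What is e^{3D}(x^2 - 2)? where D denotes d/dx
x^{2} + 6 x + 7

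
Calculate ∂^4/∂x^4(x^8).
1680 x^{4}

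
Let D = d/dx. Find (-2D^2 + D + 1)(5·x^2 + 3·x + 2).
5 x^{2} + 13 x - 15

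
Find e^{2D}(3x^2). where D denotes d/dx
3 x^{2} + 12 x + 12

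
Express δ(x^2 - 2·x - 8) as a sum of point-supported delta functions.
\frac{\delta(x - 4) + \delta(x + 2)}{6}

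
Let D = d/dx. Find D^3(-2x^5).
- 120 x^{2}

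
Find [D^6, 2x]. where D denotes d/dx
12D^{5}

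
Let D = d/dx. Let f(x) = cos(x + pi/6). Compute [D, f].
- \sin{\left(x + \frac{\pi}{6} \right)}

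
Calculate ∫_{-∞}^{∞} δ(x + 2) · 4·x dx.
-8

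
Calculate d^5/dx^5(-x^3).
0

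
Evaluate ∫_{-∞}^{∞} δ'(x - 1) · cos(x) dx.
\sin{\left(1 \right)}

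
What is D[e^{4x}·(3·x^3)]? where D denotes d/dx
x^{2} \left(12 x + 9\right) e^{4 x}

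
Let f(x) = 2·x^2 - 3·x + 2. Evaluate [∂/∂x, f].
4 x - 3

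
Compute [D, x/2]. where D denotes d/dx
\frac{1}{2}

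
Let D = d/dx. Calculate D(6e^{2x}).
12 e^{2 x}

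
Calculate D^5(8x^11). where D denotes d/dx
443520 x^{6}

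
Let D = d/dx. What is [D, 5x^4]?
20 x^{3}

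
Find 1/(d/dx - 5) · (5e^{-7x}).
- \frac{5 e^{- 7 x}}{12}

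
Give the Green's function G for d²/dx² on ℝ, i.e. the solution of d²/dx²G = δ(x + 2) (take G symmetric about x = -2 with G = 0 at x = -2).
\frac{|x + 2|}{2}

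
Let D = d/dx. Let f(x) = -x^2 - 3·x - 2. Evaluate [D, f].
- 2 x - 3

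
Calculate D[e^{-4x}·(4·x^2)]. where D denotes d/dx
8 x \left(1 - 2 x\right) e^{- 4 x}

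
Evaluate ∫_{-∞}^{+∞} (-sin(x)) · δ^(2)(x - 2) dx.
\sin{\left(2 \right)}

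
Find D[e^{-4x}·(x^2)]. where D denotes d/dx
2 x \left(1 - 2 x\right) e^{- 4 x}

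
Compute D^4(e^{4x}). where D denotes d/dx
256 e^{4 x}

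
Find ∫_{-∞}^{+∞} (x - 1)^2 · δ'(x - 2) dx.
-2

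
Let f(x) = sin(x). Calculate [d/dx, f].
\cos{\left(x \right)}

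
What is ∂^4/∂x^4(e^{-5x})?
625 e^{- 5 x}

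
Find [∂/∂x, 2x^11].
22 x^{10}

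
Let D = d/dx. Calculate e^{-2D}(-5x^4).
- 5 x^{4} + 40 x^{3} - 120 x^{2} + 160 x - 80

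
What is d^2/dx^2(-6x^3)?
- 36 x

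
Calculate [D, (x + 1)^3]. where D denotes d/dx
3 \left(x + 1\right)^{2}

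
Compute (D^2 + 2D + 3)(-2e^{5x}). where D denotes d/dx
- 76 e^{5 x}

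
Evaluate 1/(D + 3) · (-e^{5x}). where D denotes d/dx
- \frac{e^{5 x}}{8}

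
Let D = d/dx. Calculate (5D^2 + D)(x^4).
4 x^{2} \left(x + 15\right)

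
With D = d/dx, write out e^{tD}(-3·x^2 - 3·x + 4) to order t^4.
- 3 t^{2} - 3 t \left(2 x + 1\right) - 3 x^{2} - 3 x + 4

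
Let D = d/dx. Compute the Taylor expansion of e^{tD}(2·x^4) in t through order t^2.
2 x^{2} \left(6 t^{2} + 4 t x + x^{2}\right)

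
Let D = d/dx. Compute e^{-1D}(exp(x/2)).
e^{\frac{x}{2} - \frac{1}{2}}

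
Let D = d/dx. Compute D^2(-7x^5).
- 140 x^{3}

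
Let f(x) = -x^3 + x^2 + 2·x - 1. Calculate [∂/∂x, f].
- 3 x^{2} + 2 x + 2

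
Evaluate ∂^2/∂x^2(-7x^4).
- 84 x^{2}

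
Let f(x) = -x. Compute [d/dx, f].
-1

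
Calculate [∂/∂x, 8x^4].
32 x^{3}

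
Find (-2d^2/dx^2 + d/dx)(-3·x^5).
15 x^{3} \left(8 - x\right)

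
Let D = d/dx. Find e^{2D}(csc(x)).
\csc{\left(x + 2 \right)}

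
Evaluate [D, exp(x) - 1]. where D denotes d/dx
e^{x}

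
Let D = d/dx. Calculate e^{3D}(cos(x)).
\cos{\left(x + 3 \right)}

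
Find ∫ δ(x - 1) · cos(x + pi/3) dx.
\cos{\left(1 + \frac{\pi}{3} \right)}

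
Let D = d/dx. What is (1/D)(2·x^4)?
\frac{2 x^{5}}{5}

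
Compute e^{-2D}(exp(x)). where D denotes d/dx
e^{x - 2}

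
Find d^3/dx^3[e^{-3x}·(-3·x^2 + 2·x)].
27 \left(3 x^{2} - 8 x + 4\right) e^{- 3 x}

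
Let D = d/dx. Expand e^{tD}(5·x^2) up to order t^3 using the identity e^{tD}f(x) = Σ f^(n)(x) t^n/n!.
5 t^{2} + 10 t x + 5 x^{2}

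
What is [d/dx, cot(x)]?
- \frac{1}{\sin^{2}{\left(x \right)}}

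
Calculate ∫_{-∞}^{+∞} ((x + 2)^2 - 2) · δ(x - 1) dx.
7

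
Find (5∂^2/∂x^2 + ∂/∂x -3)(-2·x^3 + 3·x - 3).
6 x^{3} - 6 x^{2} - 69 x + 12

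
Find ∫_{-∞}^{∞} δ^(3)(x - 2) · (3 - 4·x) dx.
0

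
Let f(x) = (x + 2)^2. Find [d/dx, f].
2 x + 4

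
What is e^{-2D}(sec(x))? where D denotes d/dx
\sec{\left(x - 2 \right)}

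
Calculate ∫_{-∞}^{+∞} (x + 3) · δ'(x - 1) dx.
-1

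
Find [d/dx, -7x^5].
- 35 x^{4}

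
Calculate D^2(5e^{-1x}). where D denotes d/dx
5 e^{- x}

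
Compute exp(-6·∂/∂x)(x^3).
x^{3} - 18 x^{2} + 108 x - 216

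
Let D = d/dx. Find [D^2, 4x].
8D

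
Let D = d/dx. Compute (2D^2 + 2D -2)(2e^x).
4 e^{x}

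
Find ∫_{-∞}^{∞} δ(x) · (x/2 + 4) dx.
4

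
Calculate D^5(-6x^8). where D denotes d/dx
- 40320 x^{3}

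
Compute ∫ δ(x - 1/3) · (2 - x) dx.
\frac{5}{3}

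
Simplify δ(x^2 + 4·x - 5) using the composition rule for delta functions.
\frac{\delta(x - 1) + \delta(x + 5)}{6}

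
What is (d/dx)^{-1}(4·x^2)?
\frac{4 x^{3}}{3}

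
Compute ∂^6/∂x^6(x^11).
332640 x^{5}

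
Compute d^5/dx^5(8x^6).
5760 x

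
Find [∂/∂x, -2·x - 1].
-2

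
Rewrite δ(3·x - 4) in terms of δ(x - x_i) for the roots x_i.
\frac{\delta(x - 4/3)}{3}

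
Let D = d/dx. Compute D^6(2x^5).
0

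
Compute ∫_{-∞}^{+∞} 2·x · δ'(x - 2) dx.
-2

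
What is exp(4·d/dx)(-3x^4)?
- 3 x^{4} - 48 x^{3} - 288 x^{2} - 768 x - 768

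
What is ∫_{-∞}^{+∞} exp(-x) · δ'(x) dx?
1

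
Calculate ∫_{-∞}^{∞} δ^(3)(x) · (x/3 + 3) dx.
0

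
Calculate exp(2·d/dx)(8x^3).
8 x^{3} + 48 x^{2} + 96 x + 64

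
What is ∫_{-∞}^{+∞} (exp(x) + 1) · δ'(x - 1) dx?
- e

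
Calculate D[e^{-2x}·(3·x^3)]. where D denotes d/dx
x^{2} \left(9 - 6 x\right) e^{- 2 x}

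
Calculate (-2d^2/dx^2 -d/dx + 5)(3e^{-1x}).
12 e^{- x}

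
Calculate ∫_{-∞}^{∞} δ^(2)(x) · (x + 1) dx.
0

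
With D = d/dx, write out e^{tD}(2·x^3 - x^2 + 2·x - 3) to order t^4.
2 t^{3} + t^{2} \left(6 x - 1\right) + 2 t \left(3 x^{2} - x + 1\right) + 2 x^{3} - x^{2} + 2 x - 3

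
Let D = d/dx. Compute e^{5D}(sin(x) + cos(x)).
\sqrt{2} \sin{\left(x + \frac{\pi}{4} + 5 \right)}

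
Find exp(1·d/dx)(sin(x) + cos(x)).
\sqrt{2} \sin{\left(x + \frac{\pi}{4} + 1 \right)}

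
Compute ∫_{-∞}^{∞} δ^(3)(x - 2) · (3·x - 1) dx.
0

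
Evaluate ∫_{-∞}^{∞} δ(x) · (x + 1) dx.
1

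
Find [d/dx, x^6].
6 x^{5}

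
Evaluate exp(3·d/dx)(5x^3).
5 x^{3} + 45 x^{2} + 135 x + 135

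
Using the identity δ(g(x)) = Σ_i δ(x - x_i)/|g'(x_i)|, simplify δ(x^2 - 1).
\frac{\delta(x - 1) + \delta(x + 1)}{2}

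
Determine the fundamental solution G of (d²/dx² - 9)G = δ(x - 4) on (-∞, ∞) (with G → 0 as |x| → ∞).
-\frac{e^{-3|x - 4|}}{6}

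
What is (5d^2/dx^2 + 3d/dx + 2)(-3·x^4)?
6 x^{2} \left(- x^{2} - 6 x - 30\right)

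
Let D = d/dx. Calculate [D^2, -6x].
-12D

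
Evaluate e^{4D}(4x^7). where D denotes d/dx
4 x^{7} + 112 x^{6} + 1344 x^{5} + 8960 x^{4} + 35840 x^{3} + 86016 x^{2} + 114688 x + 65536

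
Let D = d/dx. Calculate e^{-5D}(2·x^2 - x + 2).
2 x^{2} - 21 x + 57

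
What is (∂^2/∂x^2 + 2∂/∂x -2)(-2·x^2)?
4 x^{2} - 8 x - 4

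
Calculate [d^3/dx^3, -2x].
-6\frac{d^{2}}{dx^{2}}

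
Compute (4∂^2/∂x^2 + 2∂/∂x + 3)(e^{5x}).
113 e^{5 x}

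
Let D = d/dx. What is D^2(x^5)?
20 x^{3}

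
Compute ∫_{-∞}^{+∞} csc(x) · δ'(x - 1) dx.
\cot{\left(1 \right)} \csc{\left(1 \right)}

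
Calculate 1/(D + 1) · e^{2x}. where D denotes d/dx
\frac{e^{2 x}}{3}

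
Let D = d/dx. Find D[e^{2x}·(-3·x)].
\left(- 6 x - 3\right) e^{2 x}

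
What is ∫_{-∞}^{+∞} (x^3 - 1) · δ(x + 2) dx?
-9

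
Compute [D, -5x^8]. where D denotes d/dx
- 40 x^{7}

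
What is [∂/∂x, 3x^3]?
9 x^{2}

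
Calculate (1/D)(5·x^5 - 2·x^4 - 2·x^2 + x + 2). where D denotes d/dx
\frac{5 x^{6}}{6} - \frac{2 x^{5}}{5} - \frac{2 x^{3}}{3} + \frac{x^{2}}{2} + 2 x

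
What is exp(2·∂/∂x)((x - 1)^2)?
x^{2} + 2 x + 1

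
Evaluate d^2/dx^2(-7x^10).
- 630 x^{8}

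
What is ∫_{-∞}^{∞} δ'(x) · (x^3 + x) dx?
-1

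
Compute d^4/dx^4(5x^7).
4200 x^{3}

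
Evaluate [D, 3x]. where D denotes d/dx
3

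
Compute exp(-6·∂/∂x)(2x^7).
2 x^{7} - 84 x^{6} + 1512 x^{5} - 15120 x^{4} + 90720 x^{3} - 326592 x^{2} + 653184 x - 559872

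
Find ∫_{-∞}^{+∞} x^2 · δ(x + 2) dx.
4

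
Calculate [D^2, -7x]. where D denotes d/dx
-14D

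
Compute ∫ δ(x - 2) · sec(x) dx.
\sec{\left(2 \right)}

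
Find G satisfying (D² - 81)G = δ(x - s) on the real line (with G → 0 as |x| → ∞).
-\frac{e^{-9|x-s|}}{18}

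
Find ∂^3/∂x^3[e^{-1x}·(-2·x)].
2 \left(x - 3\right) e^{- x}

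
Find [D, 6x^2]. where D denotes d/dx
12 x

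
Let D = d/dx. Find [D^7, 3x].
21D^{6}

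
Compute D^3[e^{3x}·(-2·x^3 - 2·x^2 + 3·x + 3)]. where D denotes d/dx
\left(- 54 x^{3} - 216 x^{2} - 135 x + 114\right) e^{3 x}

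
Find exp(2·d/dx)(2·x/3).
\frac{2 x}{3} + \frac{4}{3}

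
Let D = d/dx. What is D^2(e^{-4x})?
16 e^{- 4 x}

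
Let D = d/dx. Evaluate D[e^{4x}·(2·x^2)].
4 x \left(2 x + 1\right) e^{4 x}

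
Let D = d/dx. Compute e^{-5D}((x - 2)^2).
x^{2} - 14 x + 49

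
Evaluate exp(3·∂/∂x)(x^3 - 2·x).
x^{3} + 9 x^{2} + 25 x + 21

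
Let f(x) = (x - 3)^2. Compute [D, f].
2 x - 6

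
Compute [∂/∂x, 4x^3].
12 x^{2}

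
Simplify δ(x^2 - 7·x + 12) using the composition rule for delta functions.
\frac{\delta(x - 4) + \delta(x - 3)}{1}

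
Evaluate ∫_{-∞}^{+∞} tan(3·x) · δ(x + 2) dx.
- \tan{\left(6 \right)}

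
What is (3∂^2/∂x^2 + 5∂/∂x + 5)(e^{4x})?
73 e^{4 x}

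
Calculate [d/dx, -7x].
-7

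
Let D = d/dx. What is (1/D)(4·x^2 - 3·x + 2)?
\frac{4 x^{3}}{3} - \frac{3 x^{2}}{2} + 2 x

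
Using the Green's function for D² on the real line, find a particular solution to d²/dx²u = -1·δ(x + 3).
-\frac{|x + 3|}{2}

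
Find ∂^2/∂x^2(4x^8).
224 x^{6}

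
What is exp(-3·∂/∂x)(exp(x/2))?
e^{\frac{x}{2} - \frac{3}{2}}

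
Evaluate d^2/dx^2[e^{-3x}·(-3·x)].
9 \left(2 - 3 x\right) e^{- 3 x}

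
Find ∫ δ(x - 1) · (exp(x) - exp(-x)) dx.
2 \sinh{\left(1 \right)}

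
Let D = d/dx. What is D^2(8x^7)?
336 x^{5}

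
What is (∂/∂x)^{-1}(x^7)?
\frac{x^{8}}{8}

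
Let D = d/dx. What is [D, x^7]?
7 x^{6}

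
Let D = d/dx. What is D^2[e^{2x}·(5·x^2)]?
\left(20 x^{2} + 40 x + 10\right) e^{2 x}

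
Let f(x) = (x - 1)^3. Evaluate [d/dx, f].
3 \left(x - 1\right)^{2}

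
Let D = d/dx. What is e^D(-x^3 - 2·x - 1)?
- x^{3} - 3 x^{2} - 5 x - 4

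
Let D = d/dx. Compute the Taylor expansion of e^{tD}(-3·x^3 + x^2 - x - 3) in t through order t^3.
- 3 t^{3} - t^{2} \left(9 x - 1\right) - t \left(9 x^{2} - 2 x + 1\right) - 3 x^{3} + x^{2} - x - 3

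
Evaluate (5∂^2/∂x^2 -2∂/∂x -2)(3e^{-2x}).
66 e^{- 2 x}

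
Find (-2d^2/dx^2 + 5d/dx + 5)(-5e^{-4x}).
235 e^{- 4 x}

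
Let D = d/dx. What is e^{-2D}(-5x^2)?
- 5 x^{2} + 20 x - 20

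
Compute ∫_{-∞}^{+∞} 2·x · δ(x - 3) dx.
6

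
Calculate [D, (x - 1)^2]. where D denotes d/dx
2 x - 2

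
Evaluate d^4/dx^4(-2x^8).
- 3360 x^{4}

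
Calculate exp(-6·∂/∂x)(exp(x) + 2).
e^{x - 6} + 2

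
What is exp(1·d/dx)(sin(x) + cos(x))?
\sqrt{2} \sin{\left(x + \frac{\pi}{4} + 1 \right)}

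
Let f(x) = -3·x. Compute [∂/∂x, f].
-3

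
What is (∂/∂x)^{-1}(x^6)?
\frac{x^{7}}{7}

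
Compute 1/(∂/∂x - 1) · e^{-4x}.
- \frac{e^{- 4 x}}{5}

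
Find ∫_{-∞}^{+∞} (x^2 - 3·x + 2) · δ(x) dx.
2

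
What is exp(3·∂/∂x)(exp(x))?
e^{x + 3}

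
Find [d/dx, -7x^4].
- 28 x^{3}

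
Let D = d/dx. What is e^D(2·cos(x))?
2 \cos{\left(x + 1 \right)}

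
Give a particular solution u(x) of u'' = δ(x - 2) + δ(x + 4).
\frac{|x - 2|}{2} + \frac{|x + 4|}{2}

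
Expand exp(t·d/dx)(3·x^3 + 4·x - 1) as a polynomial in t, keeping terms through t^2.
9 t^{2} x + t \left(9 x^{2} + 4\right) + 3 x^{3} + 4 x - 1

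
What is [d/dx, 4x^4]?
16 x^{3}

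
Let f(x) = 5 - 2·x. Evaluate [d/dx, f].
-2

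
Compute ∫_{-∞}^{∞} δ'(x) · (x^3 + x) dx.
-1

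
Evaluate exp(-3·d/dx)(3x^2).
3 x^{2} - 18 x + 27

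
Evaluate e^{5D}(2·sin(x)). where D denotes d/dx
2 \sin{\left(x + 5 \right)}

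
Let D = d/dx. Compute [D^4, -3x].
-12D^{3}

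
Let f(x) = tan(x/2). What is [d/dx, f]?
\frac{1}{\cos{\left(x \right)} + 1}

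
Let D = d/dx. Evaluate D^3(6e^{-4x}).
- 384 e^{- 4 x}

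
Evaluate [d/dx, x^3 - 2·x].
3 x^{2} - 2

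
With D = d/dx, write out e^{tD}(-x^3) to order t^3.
- t^{3} - 3 t^{2} x - 3 t x^{2} - x^{3}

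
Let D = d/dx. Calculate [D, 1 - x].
-1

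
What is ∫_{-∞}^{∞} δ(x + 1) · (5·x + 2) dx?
-3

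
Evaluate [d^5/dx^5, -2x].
-10\frac{d^{4}}{dx^{4}}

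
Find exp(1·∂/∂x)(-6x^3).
- 6 x^{3} - 18 x^{2} - 18 x - 6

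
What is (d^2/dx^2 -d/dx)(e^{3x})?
6 e^{3 x}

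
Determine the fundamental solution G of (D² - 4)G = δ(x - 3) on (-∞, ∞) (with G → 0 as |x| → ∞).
-\frac{e^{-2|x - 3|}}{4}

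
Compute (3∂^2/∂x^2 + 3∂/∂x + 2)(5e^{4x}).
310 e^{4 x}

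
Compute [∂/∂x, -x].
-1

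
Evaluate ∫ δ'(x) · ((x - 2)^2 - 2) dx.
4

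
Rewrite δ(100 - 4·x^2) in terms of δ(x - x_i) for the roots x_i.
\frac{\delta(x - 5) + \delta(x + 5)}{40}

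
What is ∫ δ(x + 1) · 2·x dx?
-2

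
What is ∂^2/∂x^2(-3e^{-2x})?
- 12 e^{- 2 x}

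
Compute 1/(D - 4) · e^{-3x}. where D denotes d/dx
- \frac{e^{- 3 x}}{7}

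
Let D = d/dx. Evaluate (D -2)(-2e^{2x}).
0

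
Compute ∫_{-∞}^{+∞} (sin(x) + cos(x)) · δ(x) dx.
1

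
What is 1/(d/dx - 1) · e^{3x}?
\frac{e^{3 x}}{2}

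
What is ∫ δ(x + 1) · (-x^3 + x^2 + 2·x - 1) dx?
-1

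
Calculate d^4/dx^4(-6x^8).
- 10080 x^{4}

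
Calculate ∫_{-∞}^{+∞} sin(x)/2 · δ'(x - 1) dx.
- \frac{\cos{\left(1 \right)}}{2}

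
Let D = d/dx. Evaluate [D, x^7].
7 x^{6}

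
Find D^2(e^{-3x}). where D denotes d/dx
9 e^{- 3 x}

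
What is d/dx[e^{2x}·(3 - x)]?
\left(5 - 2 x\right) e^{2 x}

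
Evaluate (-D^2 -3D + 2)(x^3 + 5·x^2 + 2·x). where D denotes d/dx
2 x^{3} + x^{2} - 32 x - 16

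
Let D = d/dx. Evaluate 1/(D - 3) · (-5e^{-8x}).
\frac{5 e^{- 8 x}}{11}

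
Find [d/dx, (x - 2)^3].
3 \left(x - 2\right)^{2}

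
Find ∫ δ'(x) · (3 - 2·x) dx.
2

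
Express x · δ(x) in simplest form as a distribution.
0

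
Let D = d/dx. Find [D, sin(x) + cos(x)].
- \sin{\left(x \right)} + \cos{\left(x \right)}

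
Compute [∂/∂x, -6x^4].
- 24 x^{3}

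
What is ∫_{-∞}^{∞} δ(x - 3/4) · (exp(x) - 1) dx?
-1 + e^{\frac{3}{4}}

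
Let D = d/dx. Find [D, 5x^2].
10 x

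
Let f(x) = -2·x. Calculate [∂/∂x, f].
-2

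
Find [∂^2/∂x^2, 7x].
14\frac{d}{dx}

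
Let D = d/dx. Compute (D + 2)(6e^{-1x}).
6 e^{- x}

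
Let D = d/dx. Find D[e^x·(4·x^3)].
4 x^{2} \left(x + 3\right) e^{x}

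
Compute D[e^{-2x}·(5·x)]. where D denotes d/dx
5 \left(1 - 2 x\right) e^{- 2 x}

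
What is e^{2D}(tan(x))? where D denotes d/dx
\tan{\left(x + 2 \right)}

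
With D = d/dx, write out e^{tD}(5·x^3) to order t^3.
5 t^{3} + 15 t^{2} x + 15 t x^{2} + 5 x^{3}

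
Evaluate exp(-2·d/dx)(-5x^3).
- 5 x^{3} + 30 x^{2} - 60 x + 40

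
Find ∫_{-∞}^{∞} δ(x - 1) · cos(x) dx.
\cos{\left(1 \right)}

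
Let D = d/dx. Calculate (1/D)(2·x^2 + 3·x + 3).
\frac{2 x^{3}}{3} + \frac{3 x^{2}}{2} + 3 x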